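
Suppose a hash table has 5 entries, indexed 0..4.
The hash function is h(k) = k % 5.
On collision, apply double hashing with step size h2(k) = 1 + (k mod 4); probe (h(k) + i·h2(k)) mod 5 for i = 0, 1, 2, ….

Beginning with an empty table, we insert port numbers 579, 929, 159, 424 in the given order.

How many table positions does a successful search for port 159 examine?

579 hashes to 4; slot 4 is free => place at 4.
929 hashes to 4, h2=2; 4 taken => place at 1.
159 hashes to 4, h2=4; 4 taken => place at 3.
424 hashes to 4, h2=1; 4 taken => place at 0.
Table: [424, 929, —, 159, 579]
Lookup 159: h=4, h2=4, probe 4,3 → found at 3.

2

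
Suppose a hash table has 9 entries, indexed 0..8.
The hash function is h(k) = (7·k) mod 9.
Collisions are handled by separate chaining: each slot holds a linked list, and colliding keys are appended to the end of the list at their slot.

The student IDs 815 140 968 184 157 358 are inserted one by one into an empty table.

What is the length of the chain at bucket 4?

Insert 815: h=8, bucket 8 empty → new chain.
Insert 140: h=8, bucket 8 nonempty → append to chain.
Insert 968: h=8, bucket 8 nonempty → append to chain.
Insert 184: h=1, bucket 1 empty → new chain.
Insert 157: h=1, bucket 1 nonempty → append to chain.
Insert 358: h=4, bucket 4 empty → new chain.
Final buckets:
0: —
1: 184 -> 157
2: —
3: —
4: 358
5: —
6: —
7: —
8: 815 -> 140 -> 968

1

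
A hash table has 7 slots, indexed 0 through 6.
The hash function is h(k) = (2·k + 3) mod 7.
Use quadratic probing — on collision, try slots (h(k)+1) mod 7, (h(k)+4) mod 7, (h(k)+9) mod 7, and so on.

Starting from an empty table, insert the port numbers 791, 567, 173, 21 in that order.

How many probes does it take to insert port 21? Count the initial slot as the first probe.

Insert 791: h=3, slot 3 empty → index 3.
Insert 567: h=3, slot 3 occupied → index 4.
Insert 173: h=6, slot 6 empty → index 6.
Insert 21: h=3, slots 3,4 occupied → index 0.
Table: [21, —, —, 791, 567, —, 173]

3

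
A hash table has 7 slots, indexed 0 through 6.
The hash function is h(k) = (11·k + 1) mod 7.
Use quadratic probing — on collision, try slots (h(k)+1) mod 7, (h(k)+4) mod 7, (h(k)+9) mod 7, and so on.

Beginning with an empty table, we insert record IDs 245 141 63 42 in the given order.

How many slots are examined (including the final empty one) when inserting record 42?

245: h=1 → slot 1
141: h=5 → slot 5
63: h=1, probe 1,2 → slot 2
42: h=1, probe 1,2,5,3 → slot 3
Table: [—, 245, 63, 42, —, 141, —]

4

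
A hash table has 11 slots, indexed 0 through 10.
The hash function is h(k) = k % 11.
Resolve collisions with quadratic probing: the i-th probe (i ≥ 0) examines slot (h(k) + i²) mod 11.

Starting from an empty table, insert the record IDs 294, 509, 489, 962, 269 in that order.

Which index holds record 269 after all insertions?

9

294: h=8 → slot 8
509: h=3 → slot 3
489: h=5 → slot 5
962: h=5, probe 5,6 → slot 6
269: h=5, probe 5,6,9 → slot 9
Table: [., ., ., 509, ., 489, 962, ., 294, 269, .]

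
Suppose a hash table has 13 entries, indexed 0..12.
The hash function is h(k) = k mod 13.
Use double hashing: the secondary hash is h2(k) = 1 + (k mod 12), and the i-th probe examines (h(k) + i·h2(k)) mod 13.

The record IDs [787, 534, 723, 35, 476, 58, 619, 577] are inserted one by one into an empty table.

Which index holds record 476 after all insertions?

4

787 hashes to 7; slot 7 is free -> place at 7.
534 hashes to 1; slot 1 is free -> place at 1.
723 hashes to 8; slot 8 is free -> place at 8.
35 hashes to 9; slot 9 is free -> place at 9.
476 hashes to 8, h2=9; 8 taken -> place at 4.
58 hashes to 6; slot 6 is free -> place at 6.
619 hashes to 8, h2=8; 8 taken -> place at 3.
577 hashes to 5; slot 5 is free -> place at 5.
Table: [., 534, ., 619, 476, 577, 58, 787, 723, 35, ., ., .]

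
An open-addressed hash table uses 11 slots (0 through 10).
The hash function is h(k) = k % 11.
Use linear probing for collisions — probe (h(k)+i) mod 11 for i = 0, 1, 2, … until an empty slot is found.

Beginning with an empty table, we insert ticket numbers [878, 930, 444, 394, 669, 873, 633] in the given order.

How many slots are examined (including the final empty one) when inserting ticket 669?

3

878 hashes to 9; slot 9 is free → place at 9.
930 hashes to 6; slot 6 is free → place at 6.
444 hashes to 4; slot 4 is free → place at 4.
394 hashes to 9; 9 taken → place at 10.
669 hashes to 9; 9,10 taken → place at 0.
873 hashes to 4; 4 taken → place at 5.
633 hashes to 6; 6 taken → place at 7.
Table: [669, -, -, -, 444, 873, 930, 633, -, 878, 394]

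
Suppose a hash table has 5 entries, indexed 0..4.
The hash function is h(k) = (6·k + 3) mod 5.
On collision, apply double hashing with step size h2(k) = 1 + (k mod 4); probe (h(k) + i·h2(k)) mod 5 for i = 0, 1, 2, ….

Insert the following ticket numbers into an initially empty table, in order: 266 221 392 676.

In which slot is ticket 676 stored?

266: h=4 → slot 4
221: h=4, h2=2, probe 4,1 → slot 1
392: h=0 → slot 0
676: h=4, h2=1, probe 4,0,1,2 → slot 2
Table: [392, 221, 676, —, 266]

2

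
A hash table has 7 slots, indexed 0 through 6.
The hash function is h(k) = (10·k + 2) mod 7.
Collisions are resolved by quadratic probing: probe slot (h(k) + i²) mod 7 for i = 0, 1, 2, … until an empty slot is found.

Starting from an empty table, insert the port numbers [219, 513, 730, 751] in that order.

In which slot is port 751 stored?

Insert 219: h=1, slot 1 empty => index 1.
Insert 513: h=1, slot 1 occupied => index 2.
Insert 730: h=1, slots 1,2 occupied => index 5.
Insert 751: h=1, slots 1,2,5 occupied => index 3.
Table: [∅, 219, 513, 751, ∅, 730, ∅]

3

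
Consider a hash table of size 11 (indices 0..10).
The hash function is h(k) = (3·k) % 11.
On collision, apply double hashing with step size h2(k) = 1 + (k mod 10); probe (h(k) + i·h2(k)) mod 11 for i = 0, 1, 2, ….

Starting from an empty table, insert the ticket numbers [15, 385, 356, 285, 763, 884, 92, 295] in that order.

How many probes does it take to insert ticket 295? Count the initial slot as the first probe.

5

15 hashes to 1; slot 1 is free -> place at 1.
385 hashes to 0; slot 0 is free -> place at 0.
356 hashes to 1, h2=7; 1 taken -> place at 8.
285 hashes to 8, h2=6; 8 taken -> place at 3.
763 hashes to 1, h2=4; 1 taken -> place at 5.
884 hashes to 1, h2=5; 1 taken -> place at 6.
92 hashes to 1, h2=3; 1 taken -> place at 4.
295 hashes to 5, h2=6; 5,0,6,1 taken -> place at 7.
Table: [385, 15, ., 285, 92, 763, 884, 295, 356, ., .]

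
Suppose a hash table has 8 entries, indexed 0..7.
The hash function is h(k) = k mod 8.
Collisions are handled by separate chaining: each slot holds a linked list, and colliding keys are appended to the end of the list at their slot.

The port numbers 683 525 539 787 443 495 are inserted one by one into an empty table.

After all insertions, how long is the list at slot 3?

4

Insert 683: h=3, bucket 3 empty → new chain.
Insert 525: h=5, bucket 5 empty → new chain.
Insert 539: h=3, bucket 3 nonempty → append to chain.
Insert 787: h=3, bucket 3 nonempty → append to chain.
Insert 443: h=3, bucket 3 nonempty → append to chain.
Insert 495: h=7, bucket 7 empty → new chain.
Final buckets:
0: —
1: —
2: —
3: 683 -> 539 -> 787 -> 443
4: —
5: 525
6: —
7: 495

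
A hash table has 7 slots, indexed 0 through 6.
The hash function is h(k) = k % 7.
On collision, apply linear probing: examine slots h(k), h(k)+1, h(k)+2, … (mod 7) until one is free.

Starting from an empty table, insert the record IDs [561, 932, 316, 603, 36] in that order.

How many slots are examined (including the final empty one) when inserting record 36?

5

Insert 561: h=1, slot 1 empty -> index 1.
Insert 932: h=1, slot 1 occupied -> index 2.
Insert 316: h=1, slots 1,2 occupied -> index 3.
Insert 603: h=1, slots 1,2,3 occupied -> index 4.
Insert 36: h=1, slots 1,2,3,4 occupied -> index 5.
Table: [∅, 561, 932, 316, 603, 36, ∅]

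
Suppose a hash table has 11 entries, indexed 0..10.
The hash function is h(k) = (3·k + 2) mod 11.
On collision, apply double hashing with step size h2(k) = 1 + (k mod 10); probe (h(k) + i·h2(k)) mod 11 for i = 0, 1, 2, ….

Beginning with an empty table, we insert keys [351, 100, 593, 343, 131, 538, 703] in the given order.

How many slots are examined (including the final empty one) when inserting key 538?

Insert 351: h=10, slot 10 empty → index 10.
Insert 100: h=5, slot 5 empty → index 5.
Insert 593: h=10, h2=4, slot 10 occupied → index 3.
Insert 343: h=8, slot 8 empty → index 8.
Insert 131: h=10, h2=2, slot 10 occupied → index 1.
Insert 538: h=10, h2=9, slots 10,8 occupied → index 6.
Insert 703: h=10, h2=4, slots 10,3 occupied → index 7.
Table: [∅, 131, ∅, 593, ∅, 100, 538, 703, 343, ∅, 351]

3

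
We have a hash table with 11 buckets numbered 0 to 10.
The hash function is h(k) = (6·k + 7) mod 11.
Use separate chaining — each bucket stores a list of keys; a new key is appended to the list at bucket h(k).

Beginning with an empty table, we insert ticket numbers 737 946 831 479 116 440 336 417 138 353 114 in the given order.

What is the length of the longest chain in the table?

5

Insert 737: h=7, bucket 7 empty → new chain.
Insert 946: h=7, bucket 7 nonempty → append to chain.
Insert 831: h=10, bucket 10 empty → new chain.
Insert 479: h=10, bucket 10 nonempty → append to chain.
Insert 116: h=10, bucket 10 nonempty → append to chain.
Insert 440: h=7, bucket 7 nonempty → append to chain.
Insert 336: h=10, bucket 10 nonempty → append to chain.
Insert 417: h=1, bucket 1 empty → new chain.
Insert 138: h=10, bucket 10 nonempty → append to chain.
Insert 353: h=2, bucket 2 empty → new chain.
Insert 114: h=9, bucket 9 empty → new chain.
Final buckets:
0: ∅
1: 417
2: 353
3: ∅
4: ∅
5: ∅
6: ∅
7: 737 -> 946 -> 440
8: ∅
9: 114
10: 831 -> 479 -> 116 -> 336 -> 138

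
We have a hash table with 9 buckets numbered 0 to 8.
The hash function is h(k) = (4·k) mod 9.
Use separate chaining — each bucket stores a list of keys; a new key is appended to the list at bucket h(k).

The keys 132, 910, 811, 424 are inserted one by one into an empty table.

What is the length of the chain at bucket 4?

3

132 → bucket 6
910 → bucket 4
811 → bucket 4 (collision)
424 → bucket 4 (collision)
Final buckets:
0: ∅
1: ∅
2: ∅
3: ∅
4: 910 -> 811 -> 424
5: ∅
6: 132
7: ∅
8: ∅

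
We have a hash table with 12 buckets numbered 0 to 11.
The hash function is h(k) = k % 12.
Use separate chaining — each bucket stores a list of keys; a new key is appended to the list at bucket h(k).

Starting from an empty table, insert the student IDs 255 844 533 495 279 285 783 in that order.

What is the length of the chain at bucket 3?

Insert 255: h=3, bucket 3 empty -> new chain.
Insert 844: h=4, bucket 4 empty -> new chain.
Insert 533: h=5, bucket 5 empty -> new chain.
Insert 495: h=3, bucket 3 nonempty -> append to chain.
Insert 279: h=3, bucket 3 nonempty -> append to chain.
Insert 285: h=9, bucket 9 empty -> new chain.
Insert 783: h=3, bucket 3 nonempty -> append to chain.
Final buckets:
0: -
1: -
2: -
3: 255 -> 495 -> 279 -> 783
4: 844
5: 533
6: -
7: -
8: -
9: 285
10: -
11: -

4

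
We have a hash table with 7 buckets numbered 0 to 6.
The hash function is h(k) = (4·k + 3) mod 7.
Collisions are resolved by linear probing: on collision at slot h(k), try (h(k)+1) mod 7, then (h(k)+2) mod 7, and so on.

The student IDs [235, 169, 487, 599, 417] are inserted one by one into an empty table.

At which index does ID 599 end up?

1

235: h=5 → slot 5
169: h=0 → slot 0
487: h=5, probe 5,6 → slot 6
599: h=5, probe 5,6,0,1 → slot 1
417: h=5, probe 5,6,0,1,2 → slot 2
Table: [169, 599, 417, ∅, ∅, 235, 487]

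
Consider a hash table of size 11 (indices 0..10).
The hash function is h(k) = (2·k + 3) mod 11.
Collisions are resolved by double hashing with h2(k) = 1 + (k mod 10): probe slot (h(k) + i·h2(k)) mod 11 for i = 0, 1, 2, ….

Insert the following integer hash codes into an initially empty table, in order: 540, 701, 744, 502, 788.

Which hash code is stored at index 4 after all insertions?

788

540 hashes to 5; slot 5 is free => place at 5.
701 hashes to 8; slot 8 is free => place at 8.
744 hashes to 6; slot 6 is free => place at 6.
502 hashes to 6, h2=3; 6 taken => place at 9.
788 hashes to 6, h2=9; 6 taken => place at 4.
Table: [_, _, _, _, 788, 540, 744, _, 701, 502, _]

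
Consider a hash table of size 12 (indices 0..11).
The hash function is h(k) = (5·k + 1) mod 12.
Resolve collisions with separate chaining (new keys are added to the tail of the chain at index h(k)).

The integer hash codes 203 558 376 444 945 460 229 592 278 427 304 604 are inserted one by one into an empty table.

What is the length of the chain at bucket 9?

Insert 203: h=8, bucket 8 empty → new chain.
Insert 558: h=7, bucket 7 empty → new chain.
Insert 376: h=9, bucket 9 empty → new chain.
Insert 444: h=1, bucket 1 empty → new chain.
Insert 945: h=10, bucket 10 empty → new chain.
Insert 460: h=9, bucket 9 nonempty → append to chain.
Insert 229: h=6, bucket 6 empty → new chain.
Insert 592: h=9, bucket 9 nonempty → append to chain.
Insert 278: h=11, bucket 11 empty → new chain.
Insert 427: h=0, bucket 0 empty → new chain.
Insert 304: h=9, bucket 9 nonempty → append to chain.
Insert 604: h=9, bucket 9 nonempty → append to chain.
Final buckets:
0: 427
1: 444
2: —
3: —
4: —
5: —
6: 229
7: 558
8: 203
9: 376 -> 460 -> 592 -> 304 -> 604
10: 945
11: 278

5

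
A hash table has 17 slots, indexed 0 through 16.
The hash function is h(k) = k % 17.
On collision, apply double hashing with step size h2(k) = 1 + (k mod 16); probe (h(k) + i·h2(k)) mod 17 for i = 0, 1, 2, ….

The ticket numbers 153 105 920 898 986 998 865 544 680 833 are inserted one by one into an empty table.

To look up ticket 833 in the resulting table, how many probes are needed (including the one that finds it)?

3

153 hashes to 0; slot 0 is free => place at 0.
105 hashes to 3; slot 3 is free => place at 3.
920 hashes to 2; slot 2 is free => place at 2.
898 hashes to 14; slot 14 is free => place at 14.
986 hashes to 0, h2=11; 0 taken => place at 11.
998 hashes to 12; slot 12 is free => place at 12.
865 hashes to 15; slot 15 is free => place at 15.
544 hashes to 0, h2=1; 0 taken => place at 1.
680 hashes to 0, h2=9; 0 taken => place at 9.
833 hashes to 0, h2=2; 0,2 taken => place at 4.
Table: [153, 544, 920, 105, 833, —, —, —, —, 680, —, 986, 998, —, 898, 865, —]
Lookup 833: h=0, h2=2, probe 0,2,4 → found at 4.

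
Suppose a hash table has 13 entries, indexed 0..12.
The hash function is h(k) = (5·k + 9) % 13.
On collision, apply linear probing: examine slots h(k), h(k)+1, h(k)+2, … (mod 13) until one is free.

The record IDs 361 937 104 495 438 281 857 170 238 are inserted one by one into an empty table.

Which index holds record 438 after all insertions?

361: h=7 => slot 7
937: h=1 => slot 1
104: h=9 => slot 9
495: h=1, probe 1,2 => slot 2
438: h=2, probe 2,3 => slot 3
281: h=10 => slot 10
857: h=4 => slot 4
170: h=1, probe 1,2,3,4,5 => slot 5
238: h=3, probe 3,4,5,6 => slot 6
Table: [∅, 937, 495, 438, 857, 170, 238, 361, ∅, 104, 281, ∅, ∅]

3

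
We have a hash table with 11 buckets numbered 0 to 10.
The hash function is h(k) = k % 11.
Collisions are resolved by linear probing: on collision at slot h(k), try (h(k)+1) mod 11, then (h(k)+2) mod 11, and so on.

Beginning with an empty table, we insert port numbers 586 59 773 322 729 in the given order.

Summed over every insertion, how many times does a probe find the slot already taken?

Insert 586: h=3, slot 3 empty -> index 3.
Insert 59: h=4, slot 4 empty -> index 4.
Insert 773: h=3, slots 3,4 occupied -> index 5.
Insert 322: h=3, slots 3,4,5 occupied -> index 6.
Insert 729: h=3, slots 3,4,5,6 occupied -> index 7.
Table: [-, -, -, 586, 59, 773, 322, 729, -, -, -]

9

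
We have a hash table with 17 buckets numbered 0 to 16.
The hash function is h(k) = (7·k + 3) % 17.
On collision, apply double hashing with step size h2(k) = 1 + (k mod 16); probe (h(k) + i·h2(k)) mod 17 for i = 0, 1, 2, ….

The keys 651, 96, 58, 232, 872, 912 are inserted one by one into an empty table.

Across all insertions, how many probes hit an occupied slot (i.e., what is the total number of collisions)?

Insert 651: h=4, slot 4 empty => index 4.
Insert 96: h=12, slot 12 empty => index 12.
Insert 58: h=1, slot 1 empty => index 1.
Insert 232: h=12, h2=9, slots 12,4 occupied => index 13.
Insert 872: h=4, h2=9, slots 4,13 occupied => index 5.
Insert 912: h=12, h2=1, slots 12,13 occupied => index 14.
Table: [., 58, ., ., 651, 872, ., ., ., ., ., ., 96, 232, 912, ., .]

6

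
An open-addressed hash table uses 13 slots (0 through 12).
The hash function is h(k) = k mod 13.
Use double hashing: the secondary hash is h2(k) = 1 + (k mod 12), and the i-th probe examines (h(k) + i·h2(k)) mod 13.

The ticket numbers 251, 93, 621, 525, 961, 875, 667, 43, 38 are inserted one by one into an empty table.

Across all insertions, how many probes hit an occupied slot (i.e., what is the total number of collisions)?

251 hashes to 4; slot 4 is free -> place at 4.
93 hashes to 2; slot 2 is free -> place at 2.
621 hashes to 10; slot 10 is free -> place at 10.
525 hashes to 5; slot 5 is free -> place at 5.
961 hashes to 12; slot 12 is free -> place at 12.
875 hashes to 4, h2=12; 4 taken -> place at 3.
667 hashes to 4, h2=8; 4,12 taken -> place at 7.
43 hashes to 4, h2=8; 4,12,7,2,10,5 taken -> place at 0.
38 hashes to 12, h2=3; 12,2,5 taken -> place at 8.
Table: [43, ∅, 93, 875, 251, 525, ∅, 667, 38, ∅, 621, ∅, 961]

12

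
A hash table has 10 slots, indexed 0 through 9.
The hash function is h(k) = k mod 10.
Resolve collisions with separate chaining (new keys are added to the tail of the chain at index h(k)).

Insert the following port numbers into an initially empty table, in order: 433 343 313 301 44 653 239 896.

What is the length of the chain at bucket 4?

1

Insert 433: h=3, bucket 3 empty -> new chain.
Insert 343: h=3, bucket 3 nonempty -> append to chain.
Insert 313: h=3, bucket 3 nonempty -> append to chain.
Insert 301: h=1, bucket 1 empty -> new chain.
Insert 44: h=4, bucket 4 empty -> new chain.
Insert 653: h=3, bucket 3 nonempty -> append to chain.
Insert 239: h=9, bucket 9 empty -> new chain.
Insert 896: h=6, bucket 6 empty -> new chain.
Final buckets:
0: _
1: 301
2: _
3: 433 -> 343 -> 313 -> 653
4: 44
5: _
6: 896
7: _
8: _
9: 239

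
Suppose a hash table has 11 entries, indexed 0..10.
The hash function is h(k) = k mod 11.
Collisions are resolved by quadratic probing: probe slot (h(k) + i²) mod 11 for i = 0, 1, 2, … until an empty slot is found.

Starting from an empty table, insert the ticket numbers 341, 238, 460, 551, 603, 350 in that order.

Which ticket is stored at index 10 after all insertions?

603

341 hashes to 0; slot 0 is free -> place at 0.
238 hashes to 7; slot 7 is free -> place at 7.
460 hashes to 9; slot 9 is free -> place at 9.
551 hashes to 1; slot 1 is free -> place at 1.
603 hashes to 9; 9 taken -> place at 10.
350 hashes to 9; 9,10 taken -> place at 2.
Table: [341, 551, 350, -, -, -, -, 238, -, 460, 603]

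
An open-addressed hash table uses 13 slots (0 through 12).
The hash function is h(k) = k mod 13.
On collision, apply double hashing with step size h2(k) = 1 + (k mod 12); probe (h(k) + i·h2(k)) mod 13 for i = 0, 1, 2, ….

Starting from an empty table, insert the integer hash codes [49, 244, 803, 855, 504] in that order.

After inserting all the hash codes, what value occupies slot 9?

803

49 hashes to 10; slot 10 is free -> place at 10.
244 hashes to 10, h2=5; 10 taken -> place at 2.
803 hashes to 10, h2=12; 10 taken -> place at 9.
855 hashes to 10, h2=4; 10 taken -> place at 1.
504 hashes to 10, h2=1; 10 taken -> place at 11.
Table: [-, 855, 244, -, -, -, -, -, -, 803, 49, 504, -]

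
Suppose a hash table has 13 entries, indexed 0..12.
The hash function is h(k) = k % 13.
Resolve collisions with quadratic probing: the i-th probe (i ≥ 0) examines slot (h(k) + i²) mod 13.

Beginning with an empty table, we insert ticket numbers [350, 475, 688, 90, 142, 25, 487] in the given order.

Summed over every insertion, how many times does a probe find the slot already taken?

350 hashes to 12; slot 12 is free -> place at 12.
475 hashes to 7; slot 7 is free -> place at 7.
688 hashes to 12; 12 taken -> place at 0.
90 hashes to 12; 12,0 taken -> place at 3.
142 hashes to 12; 12,0,3 taken -> place at 8.
25 hashes to 12; 12,0,3,8 taken -> place at 2.
487 hashes to 6; slot 6 is free -> place at 6.
Table: [688, ., 25, 90, ., ., 487, 475, 142, ., ., ., 350]

10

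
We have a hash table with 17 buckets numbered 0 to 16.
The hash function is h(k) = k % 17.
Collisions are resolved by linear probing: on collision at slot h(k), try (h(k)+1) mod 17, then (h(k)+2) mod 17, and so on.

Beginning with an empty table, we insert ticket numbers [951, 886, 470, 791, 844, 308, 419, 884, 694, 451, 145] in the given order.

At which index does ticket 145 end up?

15

951 hashes to 16; slot 16 is free -> place at 16.
886 hashes to 2; slot 2 is free -> place at 2.
470 hashes to 11; slot 11 is free -> place at 11.
791 hashes to 9; slot 9 is free -> place at 9.
844 hashes to 11; 11 taken -> place at 12.
308 hashes to 2; 2 taken -> place at 3.
419 hashes to 11; 11,12 taken -> place at 13.
884 hashes to 0; slot 0 is free -> place at 0.
694 hashes to 14; slot 14 is free -> place at 14.
451 hashes to 9; 9 taken -> place at 10.
145 hashes to 9; 9,10,11,12,13,14 taken -> place at 15.
Table: [884, _, 886, 308, _, _, _, _, _, 791, 451, 470, 844, 419, 694, 145, 951]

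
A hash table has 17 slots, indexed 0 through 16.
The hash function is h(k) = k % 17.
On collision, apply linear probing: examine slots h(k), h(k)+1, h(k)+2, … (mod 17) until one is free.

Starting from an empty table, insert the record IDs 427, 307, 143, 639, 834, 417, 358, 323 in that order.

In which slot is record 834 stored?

3

427: h=2 → slot 2
307: h=1 → slot 1
143: h=7 → slot 7
639: h=10 → slot 10
834: h=1, probe 1,2,3 → slot 3
417: h=9 → slot 9
358: h=1, probe 1,2,3,4 → slot 4
323: h=0 → slot 0
Table: [323, 307, 427, 834, 358, -, -, 143, -, 417, 639, -, -, -, -, -, -]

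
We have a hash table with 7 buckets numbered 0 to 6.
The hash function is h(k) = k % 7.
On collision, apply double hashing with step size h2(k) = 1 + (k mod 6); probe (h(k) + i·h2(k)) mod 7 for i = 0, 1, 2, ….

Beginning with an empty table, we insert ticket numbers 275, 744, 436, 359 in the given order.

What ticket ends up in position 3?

Insert 275: h=2, slot 2 empty → index 2.
Insert 744: h=2, h2=1, slot 2 occupied → index 3.
Insert 436: h=2, h2=5, slot 2 occupied → index 0.
Insert 359: h=2, h2=6, slot 2 occupied → index 1.
Table: [436, 359, 275, 744, —, —, —]

744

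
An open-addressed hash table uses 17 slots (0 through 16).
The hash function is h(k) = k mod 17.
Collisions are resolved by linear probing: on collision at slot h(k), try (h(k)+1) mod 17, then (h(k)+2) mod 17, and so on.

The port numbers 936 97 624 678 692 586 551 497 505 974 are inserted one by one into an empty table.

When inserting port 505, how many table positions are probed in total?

5

936 hashes to 1; slot 1 is free => place at 1.
97 hashes to 12; slot 12 is free => place at 12.
624 hashes to 12; 12 taken => place at 13.
678 hashes to 15; slot 15 is free => place at 15.
692 hashes to 12; 12,13 taken => place at 14.
586 hashes to 8; slot 8 is free => place at 8.
551 hashes to 7; slot 7 is free => place at 7.
497 hashes to 4; slot 4 is free => place at 4.
505 hashes to 12; 12,13,14,15 taken => place at 16.
974 hashes to 5; slot 5 is free => place at 5.
Table: [_, 936, _, _, 497, 974, _, 551, 586, _, _, _, 97, 624, 692, 678, 505]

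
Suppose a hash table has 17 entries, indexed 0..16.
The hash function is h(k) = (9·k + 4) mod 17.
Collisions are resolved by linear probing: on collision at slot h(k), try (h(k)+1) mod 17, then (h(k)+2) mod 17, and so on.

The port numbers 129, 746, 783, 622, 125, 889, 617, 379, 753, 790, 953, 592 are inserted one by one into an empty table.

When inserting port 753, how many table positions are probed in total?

129 hashes to 9; slot 9 is free => place at 9.
746 hashes to 3; slot 3 is free => place at 3.
783 hashes to 13; slot 13 is free => place at 13.
622 hashes to 9; 9 taken => place at 10.
125 hashes to 7; slot 7 is free => place at 7.
889 hashes to 15; slot 15 is free => place at 15.
617 hashes to 15; 15 taken => place at 16.
379 hashes to 15; 15,16 taken => place at 0.
753 hashes to 15; 15,16,0 taken => place at 1.
790 hashes to 8; slot 8 is free => place at 8.
953 hashes to 13; 13 taken => place at 14.
592 hashes to 11; slot 11 is free => place at 11.
Table: [379, 753, —, 746, —, —, —, 125, 790, 129, 622, 592, —, 783, 953, 889, 617]

4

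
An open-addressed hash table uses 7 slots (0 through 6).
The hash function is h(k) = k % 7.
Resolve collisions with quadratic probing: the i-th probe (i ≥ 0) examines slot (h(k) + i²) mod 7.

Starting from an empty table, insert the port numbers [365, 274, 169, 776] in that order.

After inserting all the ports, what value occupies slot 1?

365

365: h=1 -> slot 1
274: h=1, probe 1,2 -> slot 2
169: h=1, probe 1,2,5 -> slot 5
776: h=6 -> slot 6
Table: [∅, 365, 274, ∅, ∅, 169, 776]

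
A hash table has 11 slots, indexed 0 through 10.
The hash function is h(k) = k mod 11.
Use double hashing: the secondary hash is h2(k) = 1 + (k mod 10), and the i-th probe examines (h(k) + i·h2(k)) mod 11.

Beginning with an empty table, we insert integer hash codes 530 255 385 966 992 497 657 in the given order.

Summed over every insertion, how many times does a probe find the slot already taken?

530: h=2 => slot 2
255: h=2, h2=6, probe 2,8 => slot 8
385: h=0 => slot 0
966: h=9 => slot 9
992: h=2, h2=3, probe 2,5 => slot 5
497: h=2, h2=8, probe 2,10 => slot 10
657: h=8, h2=8, probe 8,5,2,10,7 => slot 7
Table: [385, -, 530, -, -, 992, -, 657, 255, 966, 497]

7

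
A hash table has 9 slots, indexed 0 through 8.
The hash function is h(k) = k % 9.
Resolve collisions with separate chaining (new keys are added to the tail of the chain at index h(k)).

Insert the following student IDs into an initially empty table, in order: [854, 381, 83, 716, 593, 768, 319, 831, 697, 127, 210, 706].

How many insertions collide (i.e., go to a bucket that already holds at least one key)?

6

Insert 854: h=8, bucket 8 empty -> new chain.
Insert 381: h=3, bucket 3 empty -> new chain.
Insert 83: h=2, bucket 2 empty -> new chain.
Insert 716: h=5, bucket 5 empty -> new chain.
Insert 593: h=8, bucket 8 nonempty -> append to chain.
Insert 768: h=3, bucket 3 nonempty -> append to chain.
Insert 319: h=4, bucket 4 empty -> new chain.
Insert 831: h=3, bucket 3 nonempty -> append to chain.
Insert 697: h=4, bucket 4 nonempty -> append to chain.
Insert 127: h=1, bucket 1 empty -> new chain.
Insert 210: h=3, bucket 3 nonempty -> append to chain.
Insert 706: h=4, bucket 4 nonempty -> append to chain.
Final buckets:
0: _
1: 127
2: 83
3: 381 -> 768 -> 831 -> 210
4: 319 -> 697 -> 706
5: 716
6: _
7: _
8: 854 -> 593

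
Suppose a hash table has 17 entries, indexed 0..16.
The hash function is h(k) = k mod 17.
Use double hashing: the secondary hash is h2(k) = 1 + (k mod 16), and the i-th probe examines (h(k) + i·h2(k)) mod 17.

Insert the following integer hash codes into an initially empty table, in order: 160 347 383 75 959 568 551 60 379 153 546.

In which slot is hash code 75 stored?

14

Insert 160: h=7, slot 7 empty => index 7.
Insert 347: h=7, h2=12, slot 7 occupied => index 2.
Insert 383: h=9, slot 9 empty => index 9.
Insert 75: h=7, h2=12, slots 7,2 occupied => index 14.
Insert 959: h=7, h2=16, slot 7 occupied => index 6.
Insert 568: h=7, h2=9, slot 7 occupied => index 16.
Insert 551: h=7, h2=8, slot 7 occupied => index 15.
Insert 60: h=9, h2=13, slot 9 occupied => index 5.
Insert 379: h=5, h2=12, slot 5 occupied => index 0.
Insert 153: h=0, h2=10, slot 0 occupied => index 10.
Insert 546: h=2, h2=3, slots 2,5 occupied => index 8.
Table: [379, —, 347, —, —, 60, 959, 160, 546, 383, 153, —, —, —, 75, 551, 568]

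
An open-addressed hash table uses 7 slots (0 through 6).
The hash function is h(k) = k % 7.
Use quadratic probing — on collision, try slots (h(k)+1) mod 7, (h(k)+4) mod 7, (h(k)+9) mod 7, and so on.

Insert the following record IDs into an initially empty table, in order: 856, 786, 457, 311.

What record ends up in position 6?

856 hashes to 2; slot 2 is free -> place at 2.
786 hashes to 2; 2 taken -> place at 3.
457 hashes to 2; 2,3 taken -> place at 6.
311 hashes to 3; 3 taken -> place at 4.
Table: [-, -, 856, 786, 311, -, 457]

457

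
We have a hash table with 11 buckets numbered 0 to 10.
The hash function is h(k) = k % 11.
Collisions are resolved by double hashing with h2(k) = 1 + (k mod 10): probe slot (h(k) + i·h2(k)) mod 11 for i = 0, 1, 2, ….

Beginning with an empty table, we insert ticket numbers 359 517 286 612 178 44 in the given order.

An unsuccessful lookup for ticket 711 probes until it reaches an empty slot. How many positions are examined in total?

2

359: h=7 -> slot 7
517: h=0 -> slot 0
286: h=0, h2=7, probe 0,7,3 -> slot 3
612: h=7, h2=3, probe 7,10 -> slot 10
178: h=2 -> slot 2
44: h=0, h2=5, probe 0,5 -> slot 5
Table: [517, ., 178, 286, ., 44, ., 359, ., ., 612]
Lookup 711: h=7, h2=2, probe 7,9 → slot 9 empty, not found.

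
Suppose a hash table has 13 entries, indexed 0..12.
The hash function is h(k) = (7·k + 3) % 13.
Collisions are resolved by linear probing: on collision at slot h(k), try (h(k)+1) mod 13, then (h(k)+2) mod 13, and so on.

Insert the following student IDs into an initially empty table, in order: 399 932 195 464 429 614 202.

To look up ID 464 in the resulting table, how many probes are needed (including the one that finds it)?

399 hashes to 1; slot 1 is free -> place at 1.
932 hashes to 1; 1 taken -> place at 2.
195 hashes to 3; slot 3 is free -> place at 3.
464 hashes to 1; 1,2,3 taken -> place at 4.
429 hashes to 3; 3,4 taken -> place at 5.
614 hashes to 11; slot 11 is free -> place at 11.
202 hashes to 0; slot 0 is free -> place at 0.
Table: [202, 399, 932, 195, 464, 429, ., ., ., ., ., 614, .]
Lookup 464: h=1, probe 1,2,3,4 → found at 4.

4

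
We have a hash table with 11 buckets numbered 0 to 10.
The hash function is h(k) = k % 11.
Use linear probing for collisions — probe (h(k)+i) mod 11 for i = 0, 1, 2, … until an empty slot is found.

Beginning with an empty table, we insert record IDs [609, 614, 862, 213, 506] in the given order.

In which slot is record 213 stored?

6

609 hashes to 4; slot 4 is free -> place at 4.
614 hashes to 9; slot 9 is free -> place at 9.
862 hashes to 4; 4 taken -> place at 5.
213 hashes to 4; 4,5 taken -> place at 6.
506 hashes to 0; slot 0 is free -> place at 0.
Table: [506, -, -, -, 609, 862, 213, -, -, 614, -]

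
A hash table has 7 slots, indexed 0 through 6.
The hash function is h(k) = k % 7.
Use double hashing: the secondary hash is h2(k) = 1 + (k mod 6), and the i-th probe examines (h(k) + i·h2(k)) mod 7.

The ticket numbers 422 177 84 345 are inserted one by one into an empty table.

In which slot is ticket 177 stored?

Insert 422: h=2, slot 2 empty -> index 2.
Insert 177: h=2, h2=4, slot 2 occupied -> index 6.
Insert 84: h=0, slot 0 empty -> index 0.
Insert 345: h=2, h2=4, slots 2,6 occupied -> index 3.
Table: [84, _, 422, 345, _, _, 177]

6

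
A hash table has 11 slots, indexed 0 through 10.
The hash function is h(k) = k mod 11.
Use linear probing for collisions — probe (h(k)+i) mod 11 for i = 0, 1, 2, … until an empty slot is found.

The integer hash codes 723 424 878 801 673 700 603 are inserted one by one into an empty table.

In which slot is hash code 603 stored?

0

Insert 723: h=8, slot 8 empty -> index 8.
Insert 424: h=6, slot 6 empty -> index 6.
Insert 878: h=9, slot 9 empty -> index 9.
Insert 801: h=9, slot 9 occupied -> index 10.
Insert 673: h=2, slot 2 empty -> index 2.
Insert 700: h=7, slot 7 empty -> index 7.
Insert 603: h=9, slots 9,10 occupied -> index 0.
Table: [603, ∅, 673, ∅, ∅, ∅, 424, 700, 723, 878, 801]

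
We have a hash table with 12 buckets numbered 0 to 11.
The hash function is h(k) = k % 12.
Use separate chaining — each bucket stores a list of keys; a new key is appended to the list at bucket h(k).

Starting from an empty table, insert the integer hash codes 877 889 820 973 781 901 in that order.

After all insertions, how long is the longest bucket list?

877 → bucket 1
889 → bucket 1 (collision)
820 → bucket 4
973 → bucket 1 (collision)
781 → bucket 1 (collision)
901 → bucket 1 (collision)
Final buckets:
0: -
1: 877 -> 889 -> 973 -> 781 -> 901
2: -
3: -
4: 820
5: -
6: -
7: -
8: -
9: -
10: -
11: -

5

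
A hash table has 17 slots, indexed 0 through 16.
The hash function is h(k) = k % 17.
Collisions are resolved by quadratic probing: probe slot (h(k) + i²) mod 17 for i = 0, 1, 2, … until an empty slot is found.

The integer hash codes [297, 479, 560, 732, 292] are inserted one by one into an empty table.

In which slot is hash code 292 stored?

4

Insert 297: h=8, slot 8 empty → index 8.
Insert 479: h=3, slot 3 empty → index 3.
Insert 560: h=16, slot 16 empty → index 16.
Insert 732: h=1, slot 1 empty → index 1.
Insert 292: h=3, slot 3 occupied → index 4.
Table: [-, 732, -, 479, 292, -, -, -, 297, -, -, -, -, -, -, -, 560]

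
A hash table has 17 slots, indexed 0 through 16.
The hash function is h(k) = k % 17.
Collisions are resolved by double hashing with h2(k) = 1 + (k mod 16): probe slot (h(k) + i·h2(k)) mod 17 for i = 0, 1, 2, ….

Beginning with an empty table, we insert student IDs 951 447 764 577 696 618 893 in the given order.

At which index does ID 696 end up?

Insert 951: h=16, slot 16 empty → index 16.
Insert 447: h=5, slot 5 empty → index 5.
Insert 764: h=16, h2=13, slot 16 occupied → index 12.
Insert 577: h=16, h2=2, slot 16 occupied → index 1.
Insert 696: h=16, h2=9, slot 16 occupied → index 8.
Insert 618: h=6, slot 6 empty → index 6.
Insert 893: h=9, slot 9 empty → index 9.
Table: [., 577, ., ., ., 447, 618, ., 696, 893, ., ., 764, ., ., ., 951]

8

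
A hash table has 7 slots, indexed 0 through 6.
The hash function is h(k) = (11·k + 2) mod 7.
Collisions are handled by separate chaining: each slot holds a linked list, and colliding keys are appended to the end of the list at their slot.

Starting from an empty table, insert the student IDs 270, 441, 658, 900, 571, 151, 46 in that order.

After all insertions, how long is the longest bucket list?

Insert 270: h=4, bucket 4 empty → new chain.
Insert 441: h=2, bucket 2 empty → new chain.
Insert 658: h=2, bucket 2 nonempty → append to chain.
Insert 900: h=4, bucket 4 nonempty → append to chain.
Insert 571: h=4, bucket 4 nonempty → append to chain.
Insert 151: h=4, bucket 4 nonempty → append to chain.
Insert 46: h=4, bucket 4 nonempty → append to chain.
Final buckets:
0: _
1: _
2: 441 -> 658
3: _
4: 270 -> 900 -> 571 -> 151 -> 46
5: _
6: _

5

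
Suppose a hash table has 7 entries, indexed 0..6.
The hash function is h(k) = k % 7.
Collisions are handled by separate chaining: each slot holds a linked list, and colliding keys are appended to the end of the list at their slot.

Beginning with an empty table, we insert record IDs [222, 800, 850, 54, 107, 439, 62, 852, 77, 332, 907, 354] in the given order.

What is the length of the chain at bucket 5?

Insert 222: h=5, bucket 5 empty -> new chain.
Insert 800: h=2, bucket 2 empty -> new chain.
Insert 850: h=3, bucket 3 empty -> new chain.
Insert 54: h=5, bucket 5 nonempty -> append to chain.
Insert 107: h=2, bucket 2 nonempty -> append to chain.
Insert 439: h=5, bucket 5 nonempty -> append to chain.
Insert 62: h=6, bucket 6 empty -> new chain.
Insert 852: h=5, bucket 5 nonempty -> append to chain.
Insert 77: h=0, bucket 0 empty -> new chain.
Insert 332: h=3, bucket 3 nonempty -> append to chain.
Insert 907: h=4, bucket 4 empty -> new chain.
Insert 354: h=4, bucket 4 nonempty -> append to chain.
Final buckets:
0: 77
1: ∅
2: 800 -> 107
3: 850 -> 332
4: 907 -> 354
5: 222 -> 54 -> 439 -> 852
6: 62

4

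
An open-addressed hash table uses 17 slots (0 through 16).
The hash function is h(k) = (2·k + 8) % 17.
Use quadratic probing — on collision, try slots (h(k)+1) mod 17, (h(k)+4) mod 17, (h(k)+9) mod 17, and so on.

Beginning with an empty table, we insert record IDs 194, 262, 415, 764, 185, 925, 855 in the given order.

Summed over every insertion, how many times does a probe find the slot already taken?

194 hashes to 5; slot 5 is free -> place at 5.
262 hashes to 5; 5 taken -> place at 6.
415 hashes to 5; 5,6 taken -> place at 9.
764 hashes to 6; 6 taken -> place at 7.
185 hashes to 4; slot 4 is free -> place at 4.
925 hashes to 5; 5,6,9 taken -> place at 14.
855 hashes to 1; slot 1 is free -> place at 1.
Table: [., 855, ., ., 185, 194, 262, 764, ., 415, ., ., ., ., 925, ., .]

7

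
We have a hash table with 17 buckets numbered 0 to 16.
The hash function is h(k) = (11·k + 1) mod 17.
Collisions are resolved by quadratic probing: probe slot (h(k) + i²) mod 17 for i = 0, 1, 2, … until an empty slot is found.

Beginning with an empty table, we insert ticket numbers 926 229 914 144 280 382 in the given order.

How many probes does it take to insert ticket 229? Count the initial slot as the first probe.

Insert 926: h=4, slot 4 empty → index 4.
Insert 229: h=4, slot 4 occupied → index 5.
Insert 914: h=8, slot 8 empty → index 8.
Insert 144: h=4, slots 4,5,8 occupied → index 13.
Insert 280: h=4, slots 4,5,8,13 occupied → index 3.
Insert 382: h=4, slots 4,5,8,13,3 occupied → index 12.
Table: [-, -, -, 280, 926, 229, -, -, 914, -, -, -, 382, 144, -, -, -]

2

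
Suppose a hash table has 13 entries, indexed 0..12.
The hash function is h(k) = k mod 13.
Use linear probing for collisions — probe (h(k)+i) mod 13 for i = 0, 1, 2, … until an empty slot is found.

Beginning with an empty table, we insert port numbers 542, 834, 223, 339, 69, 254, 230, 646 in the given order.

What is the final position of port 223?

Insert 542: h=9, slot 9 empty -> index 9.
Insert 834: h=2, slot 2 empty -> index 2.
Insert 223: h=2, slot 2 occupied -> index 3.
Insert 339: h=1, slot 1 empty -> index 1.
Insert 69: h=4, slot 4 empty -> index 4.
Insert 254: h=7, slot 7 empty -> index 7.
Insert 230: h=9, slot 9 occupied -> index 10.
Insert 646: h=9, slots 9,10 occupied -> index 11.
Table: [∅, 339, 834, 223, 69, ∅, ∅, 254, ∅, 542, 230, 646, ∅]

3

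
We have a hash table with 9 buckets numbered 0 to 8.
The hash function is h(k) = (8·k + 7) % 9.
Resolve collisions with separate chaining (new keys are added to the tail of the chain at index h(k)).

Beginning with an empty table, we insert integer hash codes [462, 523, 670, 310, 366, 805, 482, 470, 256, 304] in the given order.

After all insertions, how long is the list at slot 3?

Insert 462: h=4, bucket 4 empty → new chain.
Insert 523: h=6, bucket 6 empty → new chain.
Insert 670: h=3, bucket 3 empty → new chain.
Insert 310: h=3, bucket 3 nonempty → append to chain.
Insert 366: h=1, bucket 1 empty → new chain.
Insert 805: h=3, bucket 3 nonempty → append to chain.
Insert 482: h=2, bucket 2 empty → new chain.
Insert 470: h=5, bucket 5 empty → new chain.
Insert 256: h=3, bucket 3 nonempty → append to chain.
Insert 304: h=0, bucket 0 empty → new chain.
Final buckets:
0: 304
1: 366
2: 482
3: 670 -> 310 -> 805 -> 256
4: 462
5: 470
6: 523
7: ∅
8: ∅

4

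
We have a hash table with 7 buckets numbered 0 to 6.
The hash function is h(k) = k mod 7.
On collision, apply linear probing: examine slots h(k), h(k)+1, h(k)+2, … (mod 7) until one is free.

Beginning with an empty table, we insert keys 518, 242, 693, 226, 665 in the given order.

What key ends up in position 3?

665

518 hashes to 0; slot 0 is free => place at 0.
242 hashes to 4; slot 4 is free => place at 4.
693 hashes to 0; 0 taken => place at 1.
226 hashes to 2; slot 2 is free => place at 2.
665 hashes to 0; 0,1,2 taken => place at 3.
Table: [518, 693, 226, 665, 242, -, -]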